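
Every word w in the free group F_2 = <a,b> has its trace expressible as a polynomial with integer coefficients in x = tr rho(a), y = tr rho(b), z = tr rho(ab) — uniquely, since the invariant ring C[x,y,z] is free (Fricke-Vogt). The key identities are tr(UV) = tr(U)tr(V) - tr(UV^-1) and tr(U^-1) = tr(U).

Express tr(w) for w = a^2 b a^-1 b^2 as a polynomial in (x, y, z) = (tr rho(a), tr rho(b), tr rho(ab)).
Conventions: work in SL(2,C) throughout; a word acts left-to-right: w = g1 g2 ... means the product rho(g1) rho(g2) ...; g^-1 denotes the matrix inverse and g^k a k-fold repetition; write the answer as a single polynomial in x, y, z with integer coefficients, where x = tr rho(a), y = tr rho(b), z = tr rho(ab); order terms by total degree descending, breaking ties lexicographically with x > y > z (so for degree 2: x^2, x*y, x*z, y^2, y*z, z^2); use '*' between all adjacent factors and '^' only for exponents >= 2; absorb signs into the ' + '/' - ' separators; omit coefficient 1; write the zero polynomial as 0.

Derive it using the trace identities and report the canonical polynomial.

trace(a^2 b) = trace(a) trace(b a) - trace(b)   [square of a] = x*z - y
trace(a^2) = trace(a) trace(a) - trace(1)   [square of a] = x^2 - 2
trace(a^2 b^2) = trace(b) trace(a^2 b) - trace(a^2)   [square of b] = x*y*z - x^2 - y^2 + 2
trace(b^2 a^2 b) = trace(b) trace(a^2 b^2) - trace(a^2 b)   [square of b] = x*y^2*z - x^2*y - y^3 - x*z + 3*y
trace(a b a b) = trace(a b) trace(a b) - trace(1)   [split at a repeated a] = z^2 - 2
trace(b a b^2 a) = trace(b) trace(a b a b) - trace(a b a)   [square of b] = y*z^2 - x*z - y
trace(a b^2) = trace(b) trace(a b) - trace(a)   [square of b] = y*z - x
trace(b a b^2) = trace(b) trace(a b^2) - trace(a b)   [square of b] = y^2*z - x*y - z
trace(b^2 a^2 b a) = trace(a) trace(b a b^2 a) - trace(b a b^2)   [square of a] = x*y*z^2 - x^2*z - y^2*z + z
trace(a^2 b a^-1 b^2) = trace(b^2 a^2 b) trace(a) - trace(b^2 a^2 b a)   [inverse elimination on a] = x^2*y^2*z - x^3*y - x*y^3 - x*y*z^2 + y^2*z + 3*x*y - z

x^2*y^2*z - x^3*y - x*y^3 - x*y*z^2 + y^2*z + 3*x*y - z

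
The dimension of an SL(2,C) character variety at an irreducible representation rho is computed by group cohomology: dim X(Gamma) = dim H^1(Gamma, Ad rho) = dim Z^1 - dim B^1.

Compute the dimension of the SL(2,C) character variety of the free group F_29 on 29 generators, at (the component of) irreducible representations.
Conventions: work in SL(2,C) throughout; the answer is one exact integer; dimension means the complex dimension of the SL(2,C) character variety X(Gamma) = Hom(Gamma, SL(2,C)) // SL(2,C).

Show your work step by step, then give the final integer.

The free group F_29: 29 generators, no relators.
A cocycle picks one sl_2 vector per generator freely, giving dim Z^1 = 3*29 = 87.
dim B^1 = 3: the coboundary map is injective because an irreducible image has centralizer 0 in sl_2.
Therefore dim X = 87 - 3 = 84.

84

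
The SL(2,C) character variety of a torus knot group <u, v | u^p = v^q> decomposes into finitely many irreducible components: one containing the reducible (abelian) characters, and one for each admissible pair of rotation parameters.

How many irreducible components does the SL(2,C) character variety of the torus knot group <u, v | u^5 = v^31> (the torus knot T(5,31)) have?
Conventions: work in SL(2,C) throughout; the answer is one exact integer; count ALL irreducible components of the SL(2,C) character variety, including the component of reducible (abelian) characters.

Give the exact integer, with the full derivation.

61

In the torus knot group T(5,31), u^5 = v^31 is central, so an irreducible representation sends it to +I or -I (Schur).
This locks tr(u) to 2*cos(pi*alpha/5), alpha in 1..4, and tr(v) to 2*cos(pi*beta/31), beta in 1..30, on each component of irreducible characters.
u^5 = (-1)^alpha I and v^31 = (-1)^beta I must agree, so alpha and beta have equal parity.
Enumerate parity-matched pairs: 2*15 odd-odd plus 2*15 even-even gives 60.
That is 60 components of irreducible characters, and with the reducible (abelian) component the total is 61.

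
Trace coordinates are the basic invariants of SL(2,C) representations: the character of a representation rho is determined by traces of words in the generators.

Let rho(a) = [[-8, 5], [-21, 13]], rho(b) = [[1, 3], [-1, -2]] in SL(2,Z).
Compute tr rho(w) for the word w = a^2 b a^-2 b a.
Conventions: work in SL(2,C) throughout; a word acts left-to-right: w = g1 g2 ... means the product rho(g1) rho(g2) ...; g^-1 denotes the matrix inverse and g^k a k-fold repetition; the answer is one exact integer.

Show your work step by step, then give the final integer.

rho(a) = [[-8, 5], [-21, 13]]
... * rho(a) = [[-8, 5], [-21, 13]]  ->  [[-41, 25], [-105, 64]]
... * rho(b) = [[1, 3], [-1, -2]]  ->  [[-66, -173], [-169, -443]]
... * rho(a^-1) = [[13, -5], [21, -8]]  ->  [[-4491, 1714], [-11500, 4389]]
... * rho(a^-1) = [[13, -5], [21, -8]]  ->  [[-22389, 8743], [-57331, 22388]]
... * rho(b) = [[1, 3], [-1, -2]]  ->  [[-31132, -84653], [-79719, -216769]]
... * rho(a) = [[-8, 5], [-21, 13]]  ->  [[2026769, -1256149], [5189901, -3216592]]
tr = 2026769 + -3216592 = -1189823

-1189823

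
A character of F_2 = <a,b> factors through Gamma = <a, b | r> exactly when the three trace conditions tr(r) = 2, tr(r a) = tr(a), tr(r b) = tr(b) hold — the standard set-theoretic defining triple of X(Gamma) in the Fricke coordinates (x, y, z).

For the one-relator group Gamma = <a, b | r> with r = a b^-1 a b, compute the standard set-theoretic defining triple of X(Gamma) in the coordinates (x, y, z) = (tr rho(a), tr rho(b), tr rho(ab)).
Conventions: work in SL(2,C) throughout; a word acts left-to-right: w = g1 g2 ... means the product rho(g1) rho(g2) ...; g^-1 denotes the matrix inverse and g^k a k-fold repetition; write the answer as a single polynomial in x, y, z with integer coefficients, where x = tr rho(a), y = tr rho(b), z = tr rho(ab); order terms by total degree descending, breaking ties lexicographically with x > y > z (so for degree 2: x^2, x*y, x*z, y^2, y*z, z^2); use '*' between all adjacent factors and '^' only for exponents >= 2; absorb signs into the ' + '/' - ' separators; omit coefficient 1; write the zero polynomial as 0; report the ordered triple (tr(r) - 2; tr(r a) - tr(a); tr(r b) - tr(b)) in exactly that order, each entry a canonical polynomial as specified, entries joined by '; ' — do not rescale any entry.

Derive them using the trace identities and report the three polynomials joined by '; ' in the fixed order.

x*y*z - y^2 - z^2; x^2*y*z - x*y^2 - x*z^2; x*y^2*z - x^2*y - y^3 - y*z^2 + x*z + 2*y

apply: trace(a b a) = trace(a)*trace(b a) - trace(b) = x*z - y
use: trace(a b a b) = trace(a b)*trace(a b) - trace(1)   [split at repeated a] = z^2 - 2
trace(a b^-1 a b) = trace(a b a)*trace(b) - trace(a b a b) = x*y*z - y^2 - z^2 + 2
apply: trace(a b a^2) = trace(a)*trace(a b a) - trace(a b)  (reduce the a square) = x^2*z - x*y - z
trace(b a b) = trace(b)*trace(a b) - trace(a)  (reduce the b square) = y*z - x
use: trace(a b a^2 b) = trace(a)*trace(b a b a) - trace(b a b)  (reduce the a square) = x*z^2 - y*z - x
trace(a b^-1 a b a) = trace(a b a^2)*trace(b) - trace(a b a^2 b)  (eliminate b^-1) = x^2*y*z - x*y^2 - x*z^2 + x
trace(a^2) = trace(a)*trace(a) - trace(1)   [square of a] = x^2 - 2
apply: trace(a b^2 a) = trace(b)*trace(a^2 b) - trace(a^2)   [square of b] = x*y*z - x^2 - y^2 + 2
trace(a b^2 a b) = trace(b)*trace(a b a b) - trace(a b a)   [square of b] = y*z^2 - x*z - y
trace(a b^-1 a b^2) = trace(a b^2 a)*trace(b) - trace(a b^2 a b)   [inverse elimination on b] = x*y^2*z - x^2*y - y^3 - y*z^2 + x*z + 3*y
assemble the triple (trace(r) - 2; trace(r a) - x; trace(r b) - y)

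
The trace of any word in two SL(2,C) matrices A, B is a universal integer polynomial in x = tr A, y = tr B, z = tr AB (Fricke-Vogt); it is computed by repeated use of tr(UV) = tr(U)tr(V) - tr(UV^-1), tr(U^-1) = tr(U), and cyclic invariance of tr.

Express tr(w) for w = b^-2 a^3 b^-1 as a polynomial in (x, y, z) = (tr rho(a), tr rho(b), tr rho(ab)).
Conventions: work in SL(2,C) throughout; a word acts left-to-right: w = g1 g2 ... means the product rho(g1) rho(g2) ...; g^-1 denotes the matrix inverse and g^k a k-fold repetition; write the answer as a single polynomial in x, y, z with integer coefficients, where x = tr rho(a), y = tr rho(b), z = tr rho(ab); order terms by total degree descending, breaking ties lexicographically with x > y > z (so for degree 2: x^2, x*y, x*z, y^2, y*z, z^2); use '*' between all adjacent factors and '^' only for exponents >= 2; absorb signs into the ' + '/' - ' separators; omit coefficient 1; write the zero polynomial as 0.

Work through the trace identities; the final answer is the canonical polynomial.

x^3*y^3 - x^2*y^2*z - 2*x^3*y - 2*x*y^3 + x^2*z + y^2*z + 5*x*y - z

tr(a^2) = tr(a) tr(a) - tr(1)  (reduce the a square) = x^2 - 2
tr(a^3) = tr(a) tr(a^2) - tr(a)  (reduce the a square) = x^3 - 3*x
tr(a b a) = tr(a) tr(b a) - tr(b)  (reduce the a square) = x*z - y
tr(a^3 b) = tr(a) tr(a b a) - tr(a b)  (reduce the a square) = x^2*z - x*y - z
apply: tr(a^3 b^-1) = tr(a^3) tr(b) - tr(a^3 b)  (eliminate b^-1) = x^3*y - x^2*z - 2*x*y + z
use: tr(a^3 b^-2) = tr(a^3 b^-1) tr(b) - tr(a^3)  (eliminate b^-1) = x^3*y^2 - x^2*y*z - x^3 - 2*x*y^2 + y*z + 3*x
apply: tr(b^-2 a^3 b^-1) = tr(a^3 b^-2) tr(b) - tr(a^3 b^-1)  (eliminate b^-1) = x^3*y^3 - x^2*y^2*z - 2*x^3*y - 2*x*y^3 + x^2*z + y^2*z + 5*x*y - z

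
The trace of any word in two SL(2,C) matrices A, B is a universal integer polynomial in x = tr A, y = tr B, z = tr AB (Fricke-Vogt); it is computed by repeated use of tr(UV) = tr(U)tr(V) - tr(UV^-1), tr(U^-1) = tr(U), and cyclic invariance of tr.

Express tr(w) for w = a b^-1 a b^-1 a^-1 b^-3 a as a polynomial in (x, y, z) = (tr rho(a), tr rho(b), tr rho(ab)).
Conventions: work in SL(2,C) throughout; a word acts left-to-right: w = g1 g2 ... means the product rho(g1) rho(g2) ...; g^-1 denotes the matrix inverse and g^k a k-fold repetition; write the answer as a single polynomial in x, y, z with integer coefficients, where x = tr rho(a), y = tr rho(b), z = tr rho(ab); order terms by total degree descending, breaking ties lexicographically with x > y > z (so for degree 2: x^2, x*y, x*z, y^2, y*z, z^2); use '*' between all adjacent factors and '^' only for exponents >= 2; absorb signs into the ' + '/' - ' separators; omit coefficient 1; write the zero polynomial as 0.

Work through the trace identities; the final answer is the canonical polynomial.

apply: tr(a^2) = tr(a)*tr(a) - tr(1)  (reduce the a square) = x^2 - 2
use: tr(a^2 b) = tr(a)*tr(b a) - tr(b)  (reduce the a square) = x*z - y
tr(a^2 b^-1) = tr(a^2)*tr(b) - tr(a^2 b)  (eliminate b^-1) = x^2*y - x*z - y
apply: tr(b^-2 a^2) = tr(a^2 b^-1)*tr(b) - tr(a^2)  (eliminate b^-1) = x^2*y^2 - x*y*z - x^2 - y^2 + 2
apply: tr(b^-1 a^2 b^-2) = tr(b^-2 a^2)*tr(b) - tr(b^-2 a^2 b)  (eliminate b^-1) = x^2*y^3 - x*y^2*z - 2*x^2*y - y^3 + x*z + 3*y
tr(b^-3 a^2 b^-1) = tr(b^-1 a^2 b^-2)*tr(b) - tr(b^-1 a^2 b^-1)  (eliminate b^-1) = x^2*y^4 - x*y^3*z - 3*x^2*y^2 - y^4 + 2*x*y*z + x^2 + 4*y^2 - 2
tr(a^3) = tr(a)*tr(a^2) - tr(a)  (reduce the a square) = x^3 - 3*x
apply: tr(a^3 b) = tr(a)*tr(a b a) - tr(a b)  (reduce the a square) = x^2*z - x*y - z
tr(b^-1 a^3) = tr(a^3)*tr(b) - tr(a^3 b)  (eliminate b^-1) = x^3*y - x^2*z - 2*x*y + z
tr(a^3 b a) = tr(a)*tr(a b a^2) - tr(a b a)  (reduce the a square) = x^3*z - x^2*y - 2*x*z + y
tr(b a b a) = tr(b a)*tr(b a) - tr(1)  (split on b) = z^2 - 2
tr(b a b) = tr(b)*tr(a b) - tr(a)  (reduce the b square) = y*z - x
tr(b a b a^2) = tr(a)*tr(b a b a) - tr(b a b)  (reduce the a square) = x*z^2 - y*z - x
use: tr(a^3 b a b) = tr(a)*tr(b a b a^2) - tr(b a b a)  (reduce the a square) = x^2*z^2 - x*y*z - x^2 - z^2 + 2
tr(b^-1 a^3 b a) = tr(a^3 b a)*tr(b) - tr(a^3 b a b)  (eliminate b^-1) = x^3*y*z - x^2*y^2 - x^2*z^2 - x*y*z + x^2 + y^2 + z^2 - 2
apply: tr(b^-2 a^3 b a) = tr(b^-1 a^3 b a)*tr(b) - tr(b^-1 a^3 b a b)  (eliminate b^-1) = x^3*y^2*z - x^2*y^3 - x^2*y*z^2 - x^3*z - x*y^2*z + 2*x^2*y + y^3 + y*z^2 + 2*x*z - 3*y
tr(a^3 b a^-1 b^-2) = tr(b^-2 a^3 b)*tr(a) - tr(b^-2 a^3 b a)  (eliminate a^-1) = -x^3*y^2*z + x^4*y + x^2*y^3 + x^2*y*z^2 + x*y^2*z - 4*x^2*y - y^3 - y*z^2 - x*z + 3*y
tr(b^2) = tr(b)*tr(b) - tr(1)  (reduce the b square) = y^2 - 2
apply: tr(b^2 a^2) = tr(a)*tr(b^2 a) - tr(b^2)  (reduce the a square) = x*y*z - x^2 - y^2 + 2
apply: tr(b a^3 b) = tr(a)*tr(b^2 a^2) - tr(b^2 a)  (reduce the a square) = x^2*y*z - x^3 - x*y^2 - y*z + 3*x
apply: tr(a^3 b a^-1 b) = tr(b a^3 b)*tr(a) - tr(b a^3 b a)  (eliminate a^-1) = x^3*y*z - x^4 - x^2*y^2 - x^2*z^2 + 4*x^2 + z^2 - 2
use: tr(a^3 b a^-1 b^-1) = tr(a^3 b a^-1)*tr(b) - tr(a^3 b a^-1 b)  (eliminate b^-1) = -x^3*y*z + x^4 + x^2*y^2 + x^2*z^2 + x*y*z - 4*x^2 - y^2 - z^2 + 2
apply: tr(a b a^-1 b^-3 a^2) = tr(a^3 b a^-1 b^-2)*tr(b) - tr(a^3 b a^-1 b^-1)  (eliminate b^-1) = -x^3*y^3*z + x^4*y^2 + x^2*y^4 + x^2*y^2*z^2 + x^3*y*z + x*y^3*z - x^4 - 5*x^2*y^2 - x^2*z^2 - y^4 - y^2*z^2 - 2*x*y*z + 4*x^2 + 4*y^2 + z^2 - 2
apply: tr(a^2 b a b^-1) = tr(a^2 b a)*tr(b) - tr(a^2 b a b)  (eliminate b^-1) = x^2*y*z - x*y^2 - x*z^2 + x
use: tr(b^-2 a^2 b a) = tr(a^2 b a b^-1)*tr(b) - tr(a^2 b a)  (eliminate b^-1) = x^2*y^2*z - x*y^3 - x*y*z^2 - x^2*z + 2*x*y + z
tr(b a b a b a) = tr(b a)*tr(b a b a) - tr(b^-1 a^-1)  (split on b) = z^3 - 3*z
apply: tr(b a b a b) = tr(b)*tr(a b a b) - tr(a b a)  (reduce the b square) = y*z^2 - x*z - y
tr(a^2 b a b a b) = tr(a)*tr(b a b a b a) - tr(b a b a b)  (reduce the a square) = x*z^3 - y*z^2 - 2*x*z + y
tr(b^-1 a^2 b a b a) = tr(a^2 b a b a)*tr(b) - tr(a^2 b a b a b)  (eliminate b^-1) = x^2*y*z^2 - x*y^2*z - x*z^3 - x^2*y + 2*x*z + y
apply: tr(b^-1 a^2 b a b a b^-1) = tr(b^-1 a^2 b a b a)*tr(b) - tr(b^-1 a^2 b a b a b)  (eliminate b^-1) = x^2*y^2*z^2 - x*y^3*z - x*y*z^3 - x^2*y^2 - x^2*z^2 + 3*x*y*z + x^2 + y^2 + z^2 - 2
tr(b^-3 a^2 b a b a) = tr(b^-1 a^2 b a b a b^-1)*tr(b) - tr(b^-1 a^2 b a b a)  (eliminate b^-1) = x^2*y^3*z^2 - x*y^4*z - x*y^2*z^3 - x^2*y^3 - 2*x^2*y*z^2 + 4*x*y^2*z + x*z^3 + 2*x^2*y + y^3 + y*z^2 - 2*x*z - 3*y
tr(a b a^-1 b^-3 a^2 b) = tr(b^-3 a^2 b a b)*tr(a) - tr(b^-3 a^2 b a b a)  (eliminate a^-1) = -x^2*y^3*z^2 + x^3*y^2*z + x*y^4*z + x*y^2*z^3 + x^2*y*z^2 - x^3*z - 4*x*y^2*z - x*z^3 - y^3 - y*z^2 + 3*x*z + 3*y
apply: tr(a^-1 b^-3 a^2 b^-1 a b) = tr(a b a^-1 b^-3 a^2)*tr(b) - tr(a b a^-1 b^-3 a^2 b)  (eliminate b^-1) = -x^3*y^4*z + x^4*y^3 + x^2*y^5 + 2*x^2*y^3*z^2 - x*y^2*z^3 - x^4*y - 5*x^2*y^3 - 2*x^2*y*z^2 - y^5 - y^3*z^2 + x^3*z + 2*x*y^2*z + x*z^3 + 4*x^2*y + 5*y^3 + 2*y*z^2 - 3*x*z - 5*y
apply: tr(a b^-1 a b^-1 a^-1 b^-3 a) = tr(a^-1 b^-3 a^2 b^-1 a)*tr(b) - tr(a^-1 b^-3 a^2 b^-1 a b)  (eliminate b^-1) = x^3*y^4*z - x^4*y^3 - 2*x^2*y^3*z^2 - x*y^4*z + x*y^2*z^3 + x^4*y + 2*x^2*y^3 + 2*x^2*y*z^2 + y^3*z^2 - x^3*z - x*z^3 - 3*x^2*y - y^3 - 2*y*z^2 + 3*x*z + 3*y

x^3*y^4*z - x^4*y^3 - 2*x^2*y^3*z^2 - x*y^4*z + x*y^2*z^3 + x^4*y + 2*x^2*y^3 + 2*x^2*y*z^2 + y^3*z^2 - x^3*z - x*z^3 - 3*x^2*y - y^3 - 2*y*z^2 + 3*x*z + 3*y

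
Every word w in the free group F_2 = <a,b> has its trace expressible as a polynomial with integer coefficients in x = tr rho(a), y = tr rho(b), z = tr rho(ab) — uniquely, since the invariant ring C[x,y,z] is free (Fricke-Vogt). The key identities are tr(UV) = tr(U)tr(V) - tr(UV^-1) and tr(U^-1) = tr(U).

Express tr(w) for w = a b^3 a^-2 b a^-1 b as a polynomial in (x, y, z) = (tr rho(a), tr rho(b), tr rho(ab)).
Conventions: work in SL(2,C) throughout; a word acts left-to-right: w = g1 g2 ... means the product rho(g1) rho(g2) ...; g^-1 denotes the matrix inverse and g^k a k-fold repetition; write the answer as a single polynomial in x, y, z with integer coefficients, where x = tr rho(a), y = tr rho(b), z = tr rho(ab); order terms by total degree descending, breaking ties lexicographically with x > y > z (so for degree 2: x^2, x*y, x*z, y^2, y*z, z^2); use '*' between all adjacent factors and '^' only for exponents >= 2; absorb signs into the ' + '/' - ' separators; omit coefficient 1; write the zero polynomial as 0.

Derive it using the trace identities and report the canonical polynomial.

so tr(a b^2) = tr(b) tr(a b) - tr(a) = y*z - x
reduce: tr(b^2 a b) = tr(b) tr(a b^2) - tr(a b) = y^2*z - x*y - z
so tr(b^2 a b^2) = tr(b) tr(b^2 a b) - tr(b^2 a) = y^3*z - x*y^2 - 2*y*z + x
tr(b a b^4) = tr(b) tr(b^2 a b^2) - tr(b^2 a b) = y^4*z - x*y^3 - 3*y^2*z + 2*x*y + z
tr(a b a b) = tr(b a) tr(b a) - tr(1) = z^2 - 2
tr(a b a) = tr(a) tr(b a) - tr(b) = x*z - y
reduce: tr(b a b a b) = tr(b) tr(a b a b) - tr(a b a) = y*z^2 - x*z - y
so tr(a b a b^3) = tr(b) tr(b a b a b) - tr(b a b a) = y^2*z^2 - x*y*z - y^2 - z^2 + 2
tr(b a b^4 a) = tr(b) tr(a b a b^3) - tr(a b a b^2) = y^3*z^2 - x*y^2*z - y^3 - 2*y*z^2 + x*z + 3*y
tr(b a^-1 b a b^3) = tr(b a b^4) tr(a) - tr(b a b^4 a) = x*y^4*z - x^2*y^3 - y^3*z^2 - 2*x*y^2*z + 2*x^2*y + y^3 + 2*y*z^2 - 3*y
so tr(a^2) = tr(a) tr(a) - tr(1) = x^2 - 2
tr(a^2 b^2) = tr(b) tr(a^2 b) - tr(a^2) = x*y*z - x^2 - y^2 + 2
tr(a b^3 a) = tr(b) tr(a^2 b^2) - tr(a^2 b) = x*y^2*z - x^2*y - y^3 - x*z + 3*y
tr(b a b^3 a b) = tr(b) tr(a b^3 a b) - tr(a b^3 a) = y^3*z^2 - 2*x*y^2*z + x^2*y - y*z^2 + x*z - y
so tr(a b a b a b) = tr(a b a b) tr(a b) - tr(b a) = z^3 - 3*z
so tr(a b a b a) = tr(a) tr(b a b a) - tr(b a b) = x*z^2 - y*z - x
tr(a b a b a b^2) = tr(b) tr(a b a b a b) - tr(a b a b a) = y*z^3 - x*z^2 - 2*y*z + x
tr(b a b^3 a b a) = tr(b) tr(a b a b a b^2) - tr(a b a b a b) = y^2*z^3 - x*y*z^2 - 2*y^2*z - z^3 + x*y + 3*z
reduce: tr(b a^-1 b a b^3 a) = tr(b a b^3 a b) tr(a) - tr(b a b^3 a b a) = x*y^3*z^2 - 2*x^2*y^2*z - y^2*z^3 + x^3*y + x^2*z + 2*y^2*z + z^3 - 2*x*y - 3*z
so tr(a^-1 b a^-1 b a b^3) = tr(b a^-1 b a b^3) tr(a) - tr(b a^-1 b a b^3 a) = x^2*y^4*z - x^3*y^3 - 2*x*y^3*z^2 + y^2*z^3 + x^3*y + x*y^3 + 2*x*y*z^2 - x^2*z - 2*y^2*z - z^3 - x*y + 3*z
tr(a b^3 a^-2 b a^-1 b) = tr(a^-1 b a^-1 b a b^3) tr(a) - tr(a^-1 b a^-1 b a b^3 a) = x^3*y^4*z - x^4*y^3 - 2*x^2*y^3*z^2 - x*y^4*z + x*y^2*z^3 + x^4*y + 2*x^2*y^3 + 2*x^2*y*z^2 + y^3*z^2 - x^3*z - x*z^3 - 3*x^2*y - y^3 - 2*y*z^2 + 3*x*z + 3*y

x^3*y^4*z - x^4*y^3 - 2*x^2*y^3*z^2 - x*y^4*z + x*y^2*z^3 + x^4*y + 2*x^2*y^3 + 2*x^2*y*z^2 + y^3*z^2 - x^3*z - x*z^3 - 3*x^2*y - y^3 - 2*y*z^2 + 3*x*z + 3*y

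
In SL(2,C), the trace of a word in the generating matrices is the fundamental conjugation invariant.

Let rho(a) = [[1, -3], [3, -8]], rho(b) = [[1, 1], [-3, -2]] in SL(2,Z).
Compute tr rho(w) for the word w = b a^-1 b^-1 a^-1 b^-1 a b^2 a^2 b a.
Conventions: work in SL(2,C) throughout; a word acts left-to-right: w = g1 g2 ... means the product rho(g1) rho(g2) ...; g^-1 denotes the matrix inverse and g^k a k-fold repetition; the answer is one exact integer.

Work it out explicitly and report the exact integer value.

rho(b) = [[1, 1], [-3, -2]]
... * rho(a^-1) = [[-8, 3], [-3, 1]]  ->  [[-11, 4], [30, -11]]
... * rho(b^-1) = [[-2, -1], [3, 1]]  ->  [[34, 15], [-93, -41]]
... * rho(a^-1) = [[-8, 3], [-3, 1]]  ->  [[-317, 117], [867, -320]]
... * rho(b^-1) = [[-2, -1], [3, 1]]  ->  [[985, 434], [-2694, -1187]]
... * rho(a) = [[1, -3], [3, -8]]  ->  [[2287, -6427], [-6255, 17578]]
... * rho(b) = [[1, 1], [-3, -2]]  ->  [[21568, 15141], [-58989, -41411]]
... * rho(b) = [[1, 1], [-3, -2]]  ->  [[-23855, -8714], [65244, 23833]]
... * rho(a) = [[1, -3], [3, -8]]  ->  [[-49997, 141277], [136743, -386396]]
... * rho(a) = [[1, -3], [3, -8]]  ->  [[373834, -980225], [-1022445, 2680939]]
... * rho(b) = [[1, 1], [-3, -2]]  ->  [[3314509, 2334284], [-9065262, -6384323]]
... * rho(a) = [[1, -3], [3, -8]]  ->  [[10317361, -28617799], [-28218231, 78270370]]
tr = 10317361 + 78270370 = 88587731

88587731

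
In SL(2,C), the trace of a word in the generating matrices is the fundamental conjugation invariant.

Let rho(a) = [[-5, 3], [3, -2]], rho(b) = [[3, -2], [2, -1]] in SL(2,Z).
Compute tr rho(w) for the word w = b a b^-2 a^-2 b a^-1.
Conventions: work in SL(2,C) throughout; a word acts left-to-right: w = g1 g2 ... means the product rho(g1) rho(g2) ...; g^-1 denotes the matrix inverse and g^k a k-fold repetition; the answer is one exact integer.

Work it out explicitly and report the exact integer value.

rho(b) = [[3, -2], [2, -1]]
... * rho(a) = [[-5, 3], [3, -2]]  ->  [[-21, 13], [-13, 8]]
... * rho(b^-1) = [[-1, 2], [-2, 3]]  ->  [[-5, -3], [-3, -2]]
... * rho(b^-1) = [[-1, 2], [-2, 3]]  ->  [[11, -19], [7, -12]]
... * rho(a^-1) = [[-2, -3], [-3, -5]]  ->  [[35, 62], [22, 39]]
... * rho(a^-1) = [[-2, -3], [-3, -5]]  ->  [[-256, -415], [-161, -261]]
... * rho(b) = [[3, -2], [2, -1]]  ->  [[-1598, 927], [-1005, 583]]
... * rho(a^-1) = [[-2, -3], [-3, -5]]  ->  [[415, 159], [261, 100]]
tr = 415 + 100 = 515

515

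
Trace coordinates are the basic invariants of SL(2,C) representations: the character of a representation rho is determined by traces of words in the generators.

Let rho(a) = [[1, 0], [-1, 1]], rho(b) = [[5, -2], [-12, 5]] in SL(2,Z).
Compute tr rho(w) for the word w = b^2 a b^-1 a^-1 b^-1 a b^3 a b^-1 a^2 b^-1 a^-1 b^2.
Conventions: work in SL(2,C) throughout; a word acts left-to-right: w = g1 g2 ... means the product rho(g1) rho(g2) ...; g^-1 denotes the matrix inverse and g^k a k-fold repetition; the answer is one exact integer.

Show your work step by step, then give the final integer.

rho(b) = [[5, -2], [-12, 5]]
... * rho(b) = [[5, -2], [-12, 5]]  ->  [[49, -20], [-120, 49]]
... * rho(a) = [[1, 0], [-1, 1]]  ->  [[69, -20], [-169, 49]]
... * rho(b^-1) = [[5, 2], [12, 5]]  ->  [[105, 38], [-257, -93]]
... * rho(a^-1) = [[1, 0], [1, 1]]  ->  [[143, 38], [-350, -93]]
... * rho(b^-1) = [[5, 2], [12, 5]]  ->  [[1171, 476], [-2866, -1165]]
... * rho(a) = [[1, 0], [-1, 1]]  ->  [[695, 476], [-1701, -1165]]
... * rho(b) = [[5, -2], [-12, 5]]  ->  [[-2237, 990], [5475, -2423]]
... * rho(b) = [[5, -2], [-12, 5]]  ->  [[-23065, 9424], [56451, -23065]]
... * rho(b) = [[5, -2], [-12, 5]]  ->  [[-228413, 93250], [559035, -228227]]
... * rho(a) = [[1, 0], [-1, 1]]  ->  [[-321663, 93250], [787262, -228227]]
... * rho(b^-1) = [[5, 2], [12, 5]]  ->  [[-489315, -177076], [1197586, 433389]]
... * rho(a) = [[1, 0], [-1, 1]]  ->  [[-312239, -177076], [764197, 433389]]
... * rho(a) = [[1, 0], [-1, 1]]  ->  [[-135163, -177076], [330808, 433389]]
... * rho(b^-1) = [[5, 2], [12, 5]]  ->  [[-2800727, -1155706], [6854708, 2828561]]
... * rho(a^-1) = [[1, 0], [1, 1]]  ->  [[-3956433, -1155706], [9683269, 2828561]]
... * rho(b) = [[5, -2], [-12, 5]]  ->  [[-5913693, 2134336], [14473613, -5223733]]
... * rho(b) = [[5, -2], [-12, 5]]  ->  [[-55180497, 22499066], [135052861, -55065891]]
tr = -55180497 + -55065891 = -110246388

-110246388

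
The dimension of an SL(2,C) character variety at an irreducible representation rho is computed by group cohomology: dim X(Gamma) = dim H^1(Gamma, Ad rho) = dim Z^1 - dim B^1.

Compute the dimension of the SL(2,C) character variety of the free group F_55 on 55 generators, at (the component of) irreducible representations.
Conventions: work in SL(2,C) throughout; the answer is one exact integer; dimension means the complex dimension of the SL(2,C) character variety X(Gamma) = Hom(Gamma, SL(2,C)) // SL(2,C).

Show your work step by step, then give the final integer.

162

Gamma = F_55 has 55 generators and no relators.
So Z^1 = (sl_2)^55 in full: dim Z^1 = 165.
At an irreducible rho the centralizer of the image in sl_2 is 0, so the coboundary map sl_2 -> Z^1 is injective: dim B^1 = 3.
dim H^1 = 165 - 3 = 162, which is dim X.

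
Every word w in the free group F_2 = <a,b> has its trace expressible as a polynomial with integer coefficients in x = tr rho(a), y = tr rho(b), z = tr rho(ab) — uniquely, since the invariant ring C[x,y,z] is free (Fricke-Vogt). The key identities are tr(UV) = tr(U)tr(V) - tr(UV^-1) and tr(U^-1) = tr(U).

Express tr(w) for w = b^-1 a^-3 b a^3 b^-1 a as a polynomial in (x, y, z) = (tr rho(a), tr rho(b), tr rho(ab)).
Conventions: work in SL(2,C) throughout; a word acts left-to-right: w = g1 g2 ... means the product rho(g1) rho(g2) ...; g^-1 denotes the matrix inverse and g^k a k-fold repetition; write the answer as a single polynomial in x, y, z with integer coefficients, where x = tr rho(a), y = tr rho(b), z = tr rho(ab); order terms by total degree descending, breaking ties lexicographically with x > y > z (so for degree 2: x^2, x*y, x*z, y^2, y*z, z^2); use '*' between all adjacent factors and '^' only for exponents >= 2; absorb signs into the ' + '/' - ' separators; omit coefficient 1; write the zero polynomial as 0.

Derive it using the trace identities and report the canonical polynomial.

-x^6*y^2*z + x^7*y + x^5*y^3 + 2*x^5*y*z^2 - x^6*z + x^4*y^2*z - x^4*z^3 - 6*x^5*y - 2*x^3*y^3 - 4*x^3*y*z^2 + 6*x^4*z + x^2*y^2*z + 2*x^2*z^3 + 9*x^3*y + x*y^3 + 2*x*y*z^2 - 9*x^2*z - y^2*z - z^3 - 3*x*y + 3*z

trace(a^2) = trace(a)*trace(a) - trace(1)  (reduce the a square) = x^2 - 2
trace(a^3) = trace(a)*trace(a^2) - trace(a)  (reduce the a square) = x^3 - 3*x
trace(a^4) = trace(a)*trace(a^3) - trace(a^2)  (reduce the a square) = x^4 - 4*x^2 + 2
trace(a b a) = trace(a)*trace(b a) - trace(b)  (reduce the a square) = x*z - y
trace(a^2 b a) = trace(a)*trace(a b a) - trace(a b)  (reduce the a square) = x^2*z - x*y - z
trace(a^4 b) = trace(a)*trace(a^2 b a) - trace(a^2 b)  (reduce the a square) = x^3*z - x^2*y - 2*x*z + y
trace(a^3 b^-1 a) = trace(a^4)*trace(b) - trace(a^4 b)  (eliminate b^-1) = x^4*y - x^3*z - 3*x^2*y + 2*x*z + y
trace(a^2 b a^3) = trace(a)*trace(a b a^3) - trace(a b a^2)  (reduce the a square) = x^4*z - x^3*y - 3*x^2*z + 2*x*y + z
trace(b a b a) = trace(a b)*trace(a b) - trace(1)  (split on a) = z^2 - 2
trace(b a b) = trace(b)*trace(a b) - trace(a)  (reduce the b square) = y*z - x
trace(a b a b a) = trace(a)*trace(b a b a) - trace(b a b)  (reduce the a square) = x*z^2 - y*z - x
trace(b a^3 b a) = trace(a)*trace(a b a b a) - trace(a b a b)  (reduce the a square) = x^2*z^2 - x*y*z - x^2 - z^2 + 2
trace(b a^3 b) = trace(b)*trace(a^3 b) - trace(a^3)  (reduce the b square) = x^2*y*z - x^3 - x*y^2 - y*z + 3*x
trace(a^2 b a^3 b) = trace(a)*trace(b a^3 b a) - trace(b a^3 b)  (reduce the a square) = x^3*z^2 - 2*x^2*y*z + x*y^2 - x*z^2 + y*z - x
trace(a b a^3 b^-1 a) = trace(a^2 b a^3)*trace(b) - trace(a^2 b a^3 b)  (eliminate b^-1) = x^4*y*z - x^3*y^2 - x^3*z^2 - x^2*y*z + x*y^2 + x*z^2 + x
trace(a b a b a^3) = trace(a)*trace(b a b a^3) - trace(b a b a^2)  (reduce the a square) = x^3*z^2 - x^2*y*z - x^3 - 2*x*z^2 + y*z + 3*x
trace(b a b a b a) = trace(a b)*trace(a b a b) - trace(a^-1 b^-1)  (split on a) = z^3 - 3*z
trace(b a b a b) = trace(b)*trace(a b a b) - trace(a b a)  (reduce the b square) = y*z^2 - x*z - y
trace(a b a b a b a) = trace(a)*trace(b a b a b a) - trace(b a b a b)  (reduce the a square) = x*z^3 - y*z^2 - 2*x*z + y
trace(a b a b a^3 b) = trace(a)*trace(a b a b a b a) - trace(a b a b a b)  (reduce the a square) = x^2*z^3 - x*y*z^2 - 2*x^2*z - z^3 + x*y + 3*z
trace(a b a^3 b^-1 a b) = trace(a b a b a^3)*trace(b) - trace(a b a b a^3 b)  (eliminate b^-1) = x^3*y*z^2 - x^2*y^2*z - x^2*z^3 - x^3*y - x*y*z^2 + 2*x^2*z + y^2*z + z^3 + 2*x*y - 3*z
trace(b a^3 b^-1 a b^-1 a) = trace(a b a^3 b^-1 a)*trace(b) - trace(a b a^3 b^-1 a b)  (eliminate b^-1) = x^4*y^2*z - x^3*y^3 - 2*x^3*y*z^2 + x^2*z^3 + x^3*y + x*y^3 + 2*x*y*z^2 - 2*x^2*z - y^2*z - z^3 - x*y + 3*z
trace(a^-1 b a^3 b^-1 a b^-1) = trace(b a^3 b^-1 a b^-1)*trace(a) - trace(b a^3 b^-1 a b^-1 a)  (eliminate a^-1) = -x^4*y^2*z + x^5*y + x^3*y^3 + 2*x^3*y*z^2 - x^4*z - x^2*z^3 - 4*x^3*y - x*y^3 - 2*x*y*z^2 + 4*x^2*z + y^2*z + z^3 + 2*x*y - 3*z
trace(a^-1 b a^3 b^-1 a b^-1 a^-1) = trace(a^-1 b a^3 b^-1 a b^-1)*trace(a) - trace(a^-1 b a^3 b^-1 a b^-1 a)  (eliminate a^-1) = -x^5*y^2*z + x^6*y + x^4*y^3 + 2*x^4*y*z^2 - x^5*z - x^3*z^3 - 5*x^4*y - x^2*y^3 - 2*x^2*y*z^2 + 5*x^3*z + x*y^2*z + x*z^3 + 5*x^2*y - 5*x*z - y
trace(b^-1 a^-3 b a^3 b^-1 a) = trace(a^-1 b a^3 b^-1 a b^-1 a^-1)*trace(a) - trace(a^-1 b a^3 b^-1 a b^-1)  (eliminate a^-1) = -x^6*y^2*z + x^7*y + x^5*y^3 + 2*x^5*y*z^2 - x^6*z + x^4*y^2*z - x^4*z^3 - 6*x^5*y - 2*x^3*y^3 - 4*x^3*y*z^2 + 6*x^4*z + x^2*y^2*z + 2*x^2*z^3 + 9*x^3*y + x*y^3 + 2*x*y*z^2 - 9*x^2*z - y^2*z - z^3 - 3*x*y + 3*z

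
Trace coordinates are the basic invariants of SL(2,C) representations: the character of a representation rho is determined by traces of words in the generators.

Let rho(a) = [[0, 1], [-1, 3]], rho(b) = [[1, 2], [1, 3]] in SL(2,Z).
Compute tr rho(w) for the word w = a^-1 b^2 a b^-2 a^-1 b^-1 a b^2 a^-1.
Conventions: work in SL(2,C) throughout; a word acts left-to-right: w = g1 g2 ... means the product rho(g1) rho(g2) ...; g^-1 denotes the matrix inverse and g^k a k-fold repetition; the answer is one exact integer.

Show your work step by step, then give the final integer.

rho(a^-1) = [[3, -1], [1, 0]]
... * rho(b) = [[1, 2], [1, 3]]  ->  [[2, 3], [1, 2]]
... * rho(b) = [[1, 2], [1, 3]]  ->  [[5, 13], [3, 8]]
... * rho(a) = [[0, 1], [-1, 3]]  ->  [[-13, 44], [-8, 27]]
... * rho(b^-1) = [[3, -2], [-1, 1]]  ->  [[-83, 70], [-51, 43]]
... * rho(b^-1) = [[3, -2], [-1, 1]]  ->  [[-319, 236], [-196, 145]]
... * rho(a^-1) = [[3, -1], [1, 0]]  ->  [[-721, 319], [-443, 196]]
... * rho(b^-1) = [[3, -2], [-1, 1]]  ->  [[-2482, 1761], [-1525, 1082]]
... * rho(a) = [[0, 1], [-1, 3]]  ->  [[-1761, 2801], [-1082, 1721]]
... * rho(b) = [[1, 2], [1, 3]]  ->  [[1040, 4881], [639, 2999]]
... * rho(b) = [[1, 2], [1, 3]]  ->  [[5921, 16723], [3638, 10275]]
... * rho(a^-1) = [[3, -1], [1, 0]]  ->  [[34486, -5921], [21189, -3638]]
tr = 34486 + -3638 = 30848

30848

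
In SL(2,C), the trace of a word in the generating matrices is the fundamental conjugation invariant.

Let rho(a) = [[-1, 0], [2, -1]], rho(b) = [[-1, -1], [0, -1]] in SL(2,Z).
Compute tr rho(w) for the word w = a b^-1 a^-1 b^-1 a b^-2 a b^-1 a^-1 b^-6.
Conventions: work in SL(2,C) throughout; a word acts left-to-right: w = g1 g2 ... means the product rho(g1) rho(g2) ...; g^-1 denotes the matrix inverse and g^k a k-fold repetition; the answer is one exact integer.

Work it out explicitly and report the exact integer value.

312

rho(a) = [[-1, 0], [2, -1]]
... * rho(b^-1) = [[-1, 1], [0, -1]]  ->  [[1, -1], [-2, 3]]
... * rho(a^-1) = [[-1, 0], [-2, -1]]  ->  [[1, 1], [-4, -3]]
... * rho(b^-1) = [[-1, 1], [0, -1]]  ->  [[-1, 0], [4, -1]]
... * rho(a) = [[-1, 0], [2, -1]]  ->  [[1, 0], [-6, 1]]
... * rho(b^-1) = [[-1, 1], [0, -1]]  ->  [[-1, 1], [6, -7]]
... * rho(b^-1) = [[-1, 1], [0, -1]]  ->  [[1, -2], [-6, 13]]
... * rho(a) = [[-1, 0], [2, -1]]  ->  [[-5, 2], [32, -13]]
... * rho(b^-1) = [[-1, 1], [0, -1]]  ->  [[5, -7], [-32, 45]]
... * rho(a^-1) = [[-1, 0], [-2, -1]]  ->  [[9, 7], [-58, -45]]
... * rho(b^-1) = [[-1, 1], [0, -1]]  ->  [[-9, 2], [58, -13]]
... * rho(b^-1) = [[-1, 1], [0, -1]]  ->  [[9, -11], [-58, 71]]
... * rho(b^-1) = [[-1, 1], [0, -1]]  ->  [[-9, 20], [58, -129]]
... * rho(b^-1) = [[-1, 1], [0, -1]]  ->  [[9, -29], [-58, 187]]
... * rho(b^-1) = [[-1, 1], [0, -1]]  ->  [[-9, 38], [58, -245]]
... * rho(b^-1) = [[-1, 1], [0, -1]]  ->  [[9, -47], [-58, 303]]
tr = 9 + 303 = 312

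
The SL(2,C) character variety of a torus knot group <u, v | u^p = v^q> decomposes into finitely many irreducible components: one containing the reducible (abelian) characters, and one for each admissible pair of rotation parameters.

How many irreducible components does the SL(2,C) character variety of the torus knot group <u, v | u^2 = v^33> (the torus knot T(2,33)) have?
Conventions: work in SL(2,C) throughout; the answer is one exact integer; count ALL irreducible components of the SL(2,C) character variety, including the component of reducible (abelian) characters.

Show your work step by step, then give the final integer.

17

In the torus knot group T(2,33), u^2 = v^33 is central, so an irreducible representation sends it to +I or -I (Schur).
So on each irreducible component the traces are pinned: tr(u) = 2*cos(pi*alpha/2) with 1 <= alpha <= 1, tr(v) = 2*cos(pi*beta/33) with 1 <= beta <= 32.
u^2 = (-1)^alpha I and v^33 = (-1)^beta I must agree, so alpha and beta have equal parity.
Counting: 1 odd alphas x 16 odd betas + 0 even alphas x 16 even betas = 16 + 0 = 16.
components with irreducible characters: 16; plus the single component of reducible (abelian) characters: total 17.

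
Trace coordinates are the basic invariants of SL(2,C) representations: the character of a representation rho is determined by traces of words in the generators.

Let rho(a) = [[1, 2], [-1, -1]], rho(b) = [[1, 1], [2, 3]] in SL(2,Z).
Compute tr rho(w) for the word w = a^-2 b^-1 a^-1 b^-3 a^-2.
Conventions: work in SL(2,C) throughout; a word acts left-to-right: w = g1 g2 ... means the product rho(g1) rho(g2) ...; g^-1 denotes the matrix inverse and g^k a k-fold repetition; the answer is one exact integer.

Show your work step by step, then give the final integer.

rho(a^-1) = [[-1, -2], [1, 1]]
... * rho(a^-1) = [[-1, -2], [1, 1]]  ->  [[-1, 0], [0, -1]]
... * rho(b^-1) = [[3, -1], [-2, 1]]  ->  [[-3, 1], [2, -1]]
... * rho(a^-1) = [[-1, -2], [1, 1]]  ->  [[4, 7], [-3, -5]]
... * rho(b^-1) = [[3, -1], [-2, 1]]  ->  [[-2, 3], [1, -2]]
... * rho(b^-1) = [[3, -1], [-2, 1]]  ->  [[-12, 5], [7, -3]]
... * rho(b^-1) = [[3, -1], [-2, 1]]  ->  [[-46, 17], [27, -10]]
... * rho(a^-1) = [[-1, -2], [1, 1]]  ->  [[63, 109], [-37, -64]]
... * rho(a^-1) = [[-1, -2], [1, 1]]  ->  [[46, -17], [-27, 10]]
tr = 46 + 10 = 56

56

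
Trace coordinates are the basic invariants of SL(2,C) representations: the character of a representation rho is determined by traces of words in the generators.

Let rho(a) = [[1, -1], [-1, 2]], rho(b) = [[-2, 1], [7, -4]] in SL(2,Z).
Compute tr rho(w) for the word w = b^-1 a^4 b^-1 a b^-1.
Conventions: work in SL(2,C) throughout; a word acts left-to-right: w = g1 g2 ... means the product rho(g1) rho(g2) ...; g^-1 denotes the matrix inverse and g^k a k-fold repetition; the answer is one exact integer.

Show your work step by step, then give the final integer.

-18

rho(b^-1) = [[-4, -1], [-7, -2]]
... * rho(a) = [[1, -1], [-1, 2]]  ->  [[-3, 2], [-5, 3]]
... * rho(a) = [[1, -1], [-1, 2]]  ->  [[-5, 7], [-8, 11]]
... * rho(a) = [[1, -1], [-1, 2]]  ->  [[-12, 19], [-19, 30]]
... * rho(a) = [[1, -1], [-1, 2]]  ->  [[-31, 50], [-49, 79]]
... * rho(b^-1) = [[-4, -1], [-7, -2]]  ->  [[-226, -69], [-357, -109]]
... * rho(a) = [[1, -1], [-1, 2]]  ->  [[-157, 88], [-248, 139]]
... * rho(b^-1) = [[-4, -1], [-7, -2]]  ->  [[12, -19], [19, -30]]
tr = 12 + -30 = -18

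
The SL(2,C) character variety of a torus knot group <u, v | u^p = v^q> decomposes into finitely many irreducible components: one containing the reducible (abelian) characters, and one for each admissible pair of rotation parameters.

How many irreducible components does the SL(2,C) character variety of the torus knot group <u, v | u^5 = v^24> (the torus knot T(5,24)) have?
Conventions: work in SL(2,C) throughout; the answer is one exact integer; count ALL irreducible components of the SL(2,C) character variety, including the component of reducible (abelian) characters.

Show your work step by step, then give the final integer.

Gamma = < u, v | u^5 = v^24 > (torus knot T(5,24)); the central element u^5 = v^24 acts as +I or -I in any irreducible SL(2,C) representation.
So on each irreducible component the traces are pinned: tr(u) = 2*cos(pi*alpha/5) with 1 <= alpha <= 4, tr(v) = 2*cos(pi*beta/24) with 1 <= beta <= 23.
The two central values (-1)^alpha I and (-1)^beta I must be the same matrix, so alpha and beta share a parity.
Counting: 2 odd alphas x 12 odd betas + 2 even alphas x 11 even betas = 24 + 22 = 46.
That is 46 components of irreducible characters, and with the reducible (abelian) component the total is 47.

47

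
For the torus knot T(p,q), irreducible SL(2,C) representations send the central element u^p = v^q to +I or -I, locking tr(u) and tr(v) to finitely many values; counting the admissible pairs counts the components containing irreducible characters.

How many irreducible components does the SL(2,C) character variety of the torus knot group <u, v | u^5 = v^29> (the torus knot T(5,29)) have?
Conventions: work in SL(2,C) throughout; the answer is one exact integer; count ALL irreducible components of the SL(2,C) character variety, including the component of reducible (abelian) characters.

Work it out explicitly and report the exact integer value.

57

In the torus knot group T(5,29), u^5 = v^29 is central, so an irreducible representation sends it to +I or -I (Schur).
On an irreducible component, tr(u) is locked at 2*cos(pi*alpha/5) for some alpha in 1..4, and tr(v) at 2*cos(pi*beta/29) for some beta in 1..28.
u^5 = (-1)^alpha I and v^29 = (-1)^beta I must agree, so alpha and beta have equal parity.
Counting: 2 odd alphas x 14 odd betas + 2 even alphas x 14 even betas = 28 + 28 = 56.
That is 56 components of irreducible characters, and with the reducible (abelian) component the total is 57.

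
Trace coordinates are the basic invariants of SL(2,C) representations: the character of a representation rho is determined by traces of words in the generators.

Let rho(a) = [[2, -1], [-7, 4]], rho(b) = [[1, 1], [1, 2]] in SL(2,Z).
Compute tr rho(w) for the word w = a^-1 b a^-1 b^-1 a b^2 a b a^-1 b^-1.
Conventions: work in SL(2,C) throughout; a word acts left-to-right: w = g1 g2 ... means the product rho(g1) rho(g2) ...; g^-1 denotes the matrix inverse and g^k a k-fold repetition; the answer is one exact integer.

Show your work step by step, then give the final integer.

rho(a^-1) = [[4, 1], [7, 2]]
... * rho(b) = [[1, 1], [1, 2]]  ->  [[5, 6], [9, 11]]
... * rho(a^-1) = [[4, 1], [7, 2]]  ->  [[62, 17], [113, 31]]
... * rho(b^-1) = [[2, -1], [-1, 1]]  ->  [[107, -45], [195, -82]]
... * rho(a) = [[2, -1], [-7, 4]]  ->  [[529, -287], [964, -523]]
... * rho(b) = [[1, 1], [1, 2]]  ->  [[242, -45], [441, -82]]
... * rho(b) = [[1, 1], [1, 2]]  ->  [[197, 152], [359, 277]]
... * rho(a) = [[2, -1], [-7, 4]]  ->  [[-670, 411], [-1221, 749]]
... * rho(b) = [[1, 1], [1, 2]]  ->  [[-259, 152], [-472, 277]]
... * rho(a^-1) = [[4, 1], [7, 2]]  ->  [[28, 45], [51, 82]]
... * rho(b^-1) = [[2, -1], [-1, 1]]  ->  [[11, 17], [20, 31]]
tr = 11 + 31 = 42

42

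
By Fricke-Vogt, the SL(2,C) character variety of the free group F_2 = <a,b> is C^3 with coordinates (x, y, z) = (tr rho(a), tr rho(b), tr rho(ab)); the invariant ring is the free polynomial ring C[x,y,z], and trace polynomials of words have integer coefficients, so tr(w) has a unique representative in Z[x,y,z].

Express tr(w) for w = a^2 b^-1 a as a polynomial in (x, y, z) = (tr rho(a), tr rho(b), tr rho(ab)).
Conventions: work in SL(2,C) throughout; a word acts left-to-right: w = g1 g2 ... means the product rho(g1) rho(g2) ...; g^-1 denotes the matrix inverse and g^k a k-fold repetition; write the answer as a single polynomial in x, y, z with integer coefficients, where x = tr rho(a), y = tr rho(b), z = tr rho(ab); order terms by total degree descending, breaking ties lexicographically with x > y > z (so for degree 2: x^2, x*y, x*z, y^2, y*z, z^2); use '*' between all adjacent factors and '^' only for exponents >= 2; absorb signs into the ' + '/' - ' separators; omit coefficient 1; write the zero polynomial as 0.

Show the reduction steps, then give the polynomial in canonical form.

x^3*y - x^2*z - 2*x*y + z

tr(a^2) = tr(a) * tr(a) - tr(1)   [square of a] = x^2 - 2
tr(a^3) = tr(a) * tr(a^2) - tr(a)   [square of a] = x^3 - 3*x
tr(a b a) = tr(a) * tr(b a) - tr(b)   [square of a] = x*z - y
tr(a^3 b) = tr(a) * tr(a b a) - tr(a b)   [square of a] = x^2*z - x*y - z
tr(a^2 b^-1 a) = tr(a^3) * tr(b) - tr(a^3 b)   [inverse elimination on b] = x^3*y - x^2*z - 2*x*y + z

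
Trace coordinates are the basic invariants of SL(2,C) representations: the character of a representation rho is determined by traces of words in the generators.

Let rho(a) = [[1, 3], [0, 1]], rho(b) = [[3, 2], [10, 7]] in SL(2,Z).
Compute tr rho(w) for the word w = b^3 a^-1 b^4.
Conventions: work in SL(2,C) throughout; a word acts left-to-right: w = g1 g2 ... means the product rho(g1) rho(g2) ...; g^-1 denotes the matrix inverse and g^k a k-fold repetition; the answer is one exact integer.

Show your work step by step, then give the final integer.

rho(b) = [[3, 2], [10, 7]]
... * rho(b) = [[3, 2], [10, 7]]  ->  [[29, 20], [100, 69]]
... * rho(b) = [[3, 2], [10, 7]]  ->  [[287, 198], [990, 683]]
... * rho(a^-1) = [[1, -3], [0, 1]]  ->  [[287, -663], [990, -2287]]
... * rho(b) = [[3, 2], [10, 7]]  ->  [[-5769, -4067], [-19900, -14029]]
... * rho(b) = [[3, 2], [10, 7]]  ->  [[-57977, -40007], [-199990, -138003]]
... * rho(b) = [[3, 2], [10, 7]]  ->  [[-574001, -396003], [-1980000, -1366001]]
... * rho(b) = [[3, 2], [10, 7]]  ->  [[-5682033, -3920023], [-19600010, -13522007]]
tr = -5682033 + -13522007 = -19204040

-19204040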